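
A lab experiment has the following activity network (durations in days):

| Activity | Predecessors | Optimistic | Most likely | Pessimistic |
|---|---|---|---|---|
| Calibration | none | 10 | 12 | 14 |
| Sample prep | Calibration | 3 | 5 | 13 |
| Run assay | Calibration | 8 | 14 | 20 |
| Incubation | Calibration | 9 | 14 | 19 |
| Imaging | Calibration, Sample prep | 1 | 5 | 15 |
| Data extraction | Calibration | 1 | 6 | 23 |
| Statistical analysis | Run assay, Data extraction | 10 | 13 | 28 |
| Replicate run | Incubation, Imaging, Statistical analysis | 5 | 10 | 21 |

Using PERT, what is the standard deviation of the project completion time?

4.53 days

te_Calibration = (10 + 4·12 + 14)/6 = 72/6 = 12; σ²_Calibration = ((14−10)/6)² = 0.444
te_Sample prep = (3 + 4·5 + 13)/6 = 36/6 = 6; σ²_Sample prep = ((13−3)/6)² = 2.778
te_Run assay = (8 + 4·14 + 20)/6 = 84/6 = 14; σ²_Run assay = ((20−8)/6)² = 4.000
te_Incubation = (9 + 4·14 + 19)/6 = 84/6 = 14; σ²_Incubation = ((19−9)/6)² = 2.778
te_Imaging = (1 + 4·5 + 15)/6 = 36/6 = 6; σ²_Imaging = ((15−1)/6)² = 5.444
te_Data extraction = (1 + 4·6 + 23)/6 = 48/6 = 8; σ²_Data extraction = ((23−1)/6)² = 13.444
te_Statistical analysis = (10 + 4·13 + 28)/6 = 90/6 = 15; σ²_Statistical analysis = ((28−10)/6)² = 9.000
te_Replicate run = (5 + 4·10 + 21)/6 = 66/6 = 11; σ²_Replicate run = ((21−5)/6)² = 7.111

Forward pass:
ES_Calibration = 0; EF_Calibration = 12
ES_Sample prep = 12; EF_Sample prep = 12+6 = 18
ES_Run assay = 12; EF_Run assay = 12+14 = 26
ES_Incubation = 12; EF_Incubation = 12+14 = 26
ES_Imaging = max(EF_Calibration=12, EF_Sample prep=18) = 18; EF_Imaging = 18+6 = 24
ES_Data extraction = 12; EF_Data extraction = 12+8 = 20
ES_Statistical analysis = max(EF_Run assay=26, EF_Data extraction=20) = 26; EF_Statistical analysis = 26+15 = 41
ES_Replicate run = max(EF_Incubation=26, EF_Imaging=24, EF_Statistical analysis=41) = 41; EF_Replicate run = 41+11 = 52
Expected project duration μ = 52 days. Critical path: Calibration → Run assay → Statistical analysis → Replicate run.

Variance along critical path = 0.444 + 4.000 + 9.000 + 7.111 = 20.556
σ = √20.556 = 4.534 days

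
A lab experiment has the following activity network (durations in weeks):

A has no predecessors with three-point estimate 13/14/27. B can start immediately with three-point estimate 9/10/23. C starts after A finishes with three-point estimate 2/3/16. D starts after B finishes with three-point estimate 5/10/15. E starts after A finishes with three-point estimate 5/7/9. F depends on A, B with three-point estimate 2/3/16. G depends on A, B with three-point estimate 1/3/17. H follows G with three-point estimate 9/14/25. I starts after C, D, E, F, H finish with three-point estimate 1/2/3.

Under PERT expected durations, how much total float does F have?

15 weeks

te_A = (13 + 4·14 + 27)/6 = 96/6 = 16
te_B = (9 + 4·10 + 23)/6 = 72/6 = 12
te_C = (2 + 4·3 + 16)/6 = 30/6 = 5
te_D = (5 + 4·10 + 15)/6 = 60/6 = 10
te_E = (5 + 4·7 + 9)/6 = 42/6 = 7
te_F = (2 + 4·3 + 16)/6 = 30/6 = 5
te_G = (1 + 4·3 + 17)/6 = 30/6 = 5
te_H = (9 + 4·14 + 25)/6 = 90/6 = 15
te_I = (1 + 4·2 + 3)/6 = 12/6 = 2

Forward pass:
ES_A = 0; EF_A = 16
ES_B = 0; EF_B = 12
ES_C = 16; EF_C = 16+5 = 21
ES_D = 12; EF_D = 12+10 = 22
ES_E = 16; EF_E = 16+7 = 23
ES_F = max(EF_A=16, EF_B=12) = 16; EF_F = 16+5 = 21
ES_G = max(EF_A=16, EF_B=12) = 16; EF_G = 16+5 = 21
ES_H = 21; EF_H = 21+15 = 36
ES_I = max(EF_C=21, EF_D=22, EF_E=23, EF_F=21, EF_H=36) = 36; EF_I = 36+2 = 38
Expected project duration μ = 38 weeks. Critical path: A → G → H → I.

Backward pass:
LF_I = 38; LS_I = 38−2 = 36
LF_H = LS_I = 36; LS_H = 36−15 = 21
LF_G = LS_H = 21; LS_G = 21−5 = 16
LF_F = LS_I = 36; LS_F = 36−5 = 31
LF_E = LS_I = 36; LS_E = 36−7 = 29
LF_D = LS_I = 36; LS_D = 36−10 = 26
LF_C = LS_I = 36; LS_C = 36−5 = 31
LF_B = min(LS_D=26, LS_F=31, LS_G=16) = 16; LS_B = 16−12 = 4
LF_A = min(LS_C=31, LS_E=29, LS_F=31, LS_G=16) = 16; LS_A = 16−16 = 0
Slack_F = LS_F − ES_F = 31 − 16 = 15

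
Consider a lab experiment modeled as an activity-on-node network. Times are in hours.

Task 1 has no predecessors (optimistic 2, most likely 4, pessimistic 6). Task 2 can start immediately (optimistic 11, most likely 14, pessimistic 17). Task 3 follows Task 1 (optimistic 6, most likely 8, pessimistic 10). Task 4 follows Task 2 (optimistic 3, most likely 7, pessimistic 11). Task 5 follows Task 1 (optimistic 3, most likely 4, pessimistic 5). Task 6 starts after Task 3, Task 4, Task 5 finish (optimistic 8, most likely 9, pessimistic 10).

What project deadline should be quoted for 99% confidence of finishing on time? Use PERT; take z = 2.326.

te_Task 1 = (2 + 4·4 + 6)/6 = 24/6 = 4; σ²_Task 1 = ((6−2)/6)² = 0.444
te_Task 2 = (11 + 4·14 + 17)/6 = 84/6 = 14; σ²_Task 2 = ((17−11)/6)² = 1.000
te_Task 3 = (6 + 4·8 + 10)/6 = 48/6 = 8; σ²_Task 3 = ((10−6)/6)² = 0.444
te_Task 4 = (3 + 4·7 + 11)/6 = 42/6 = 7; σ²_Task 4 = ((11−3)/6)² = 1.778
te_Task 5 = (3 + 4·4 + 5)/6 = 24/6 = 4; σ²_Task 5 = ((5−3)/6)² = 0.111
te_Task 6 = (8 + 4·9 + 10)/6 = 54/6 = 9; σ²_Task 6 = ((10−8)/6)² = 0.111

Forward pass:
ES_Task 1 = 0; EF_Task 1 = 4
ES_Task 2 = 0; EF_Task 2 = 14
ES_Task 3 = 4; EF_Task 3 = 4+8 = 12
ES_Task 4 = 14; EF_Task 4 = 14+7 = 21
ES_Task 5 = 4; EF_Task 5 = 4+4 = 8
ES_Task 6 = max(EF_Task 3=12, EF_Task 4=21, EF_Task 5=8) = 21; EF_Task 6 = 21+9 = 30
Expected project duration μ = 30 hours. Critical path: Task 2 → Task 4 → Task 6.

Variance along critical path = 1.000 + 1.778 + 0.111 = 2.889; σ = 1.700 hours.
D = μ + z·σ = 30 + 2.326·1.700 = 34.0 hours

34.0 hours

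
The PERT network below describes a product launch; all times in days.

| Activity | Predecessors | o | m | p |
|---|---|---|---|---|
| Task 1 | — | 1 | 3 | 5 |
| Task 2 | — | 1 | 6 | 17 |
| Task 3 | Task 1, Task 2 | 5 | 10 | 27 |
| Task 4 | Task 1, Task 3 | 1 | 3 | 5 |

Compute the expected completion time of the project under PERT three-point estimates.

22 days

te_Task 1 = (1 + 4·3 + 5)/6 = 18/6 = 3
te_Task 2 = (1 + 4·6 + 17)/6 = 42/6 = 7
te_Task 3 = (5 + 4·10 + 27)/6 = 72/6 = 12
te_Task 4 = (1 + 4·3 + 5)/6 = 18/6 = 3

Forward pass:
ES_Task 1 = 0; EF_Task 1 = 3
ES_Task 2 = 0; EF_Task 2 = 7
ES_Task 3 = max(EF_Task 1=3, EF_Task 2=7) = 7; EF_Task 3 = 7+12 = 19
ES_Task 4 = max(EF_Task 1=3, EF_Task 3=19) = 19; EF_Task 4 = 19+3 = 22
Expected project duration μ = 22 days. Critical path: Task 2 → Task 3 → Task 4.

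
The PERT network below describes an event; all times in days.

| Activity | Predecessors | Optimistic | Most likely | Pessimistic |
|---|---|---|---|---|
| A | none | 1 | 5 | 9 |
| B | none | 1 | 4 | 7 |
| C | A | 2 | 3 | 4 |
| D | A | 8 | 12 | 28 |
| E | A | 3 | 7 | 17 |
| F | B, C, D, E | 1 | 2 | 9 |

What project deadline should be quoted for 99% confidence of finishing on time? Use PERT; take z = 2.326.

30.9 days

te_A = (1 + 4·5 + 9)/6 = 30/6 = 5; σ²_A = ((9−1)/6)² = 1.778
te_B = (1 + 4·4 + 7)/6 = 24/6 = 4; σ²_B = ((7−1)/6)² = 1.000
te_C = (2 + 4·3 + 4)/6 = 18/6 = 3; σ²_C = ((4−2)/6)² = 0.111
te_D = (8 + 4·12 + 28)/6 = 84/6 = 14; σ²_D = ((28−8)/6)² = 11.111
te_E = (3 + 4·7 + 17)/6 = 48/6 = 8; σ²_E = ((17−3)/6)² = 5.444
te_F = (1 + 4·2 + 9)/6 = 18/6 = 3; σ²_F = ((9−1)/6)² = 1.778

Forward pass:
ES_A = 0; EF_A = 5
ES_B = 0; EF_B = 4
ES_C = 5; EF_C = 5+3 = 8
ES_D = 5; EF_D = 5+14 = 19
ES_E = 5; EF_E = 5+8 = 13
ES_F = max(EF_B=4, EF_C=8, EF_D=19, EF_E=13) = 19; EF_F = 19+3 = 22
Expected project duration μ = 22 days. Critical path: A → D → F.

Variance along critical path = 1.778 + 11.111 + 1.778 = 14.667; σ = 3.830 days.
D = μ + z·σ = 22 + 2.326·3.830 = 30.9 days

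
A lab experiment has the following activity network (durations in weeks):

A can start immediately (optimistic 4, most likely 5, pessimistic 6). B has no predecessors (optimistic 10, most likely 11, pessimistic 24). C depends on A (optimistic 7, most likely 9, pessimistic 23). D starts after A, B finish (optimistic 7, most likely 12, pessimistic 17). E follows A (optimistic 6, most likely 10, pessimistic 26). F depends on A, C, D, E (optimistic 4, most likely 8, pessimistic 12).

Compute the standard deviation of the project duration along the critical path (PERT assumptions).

3.16 weeks

te_A = (4 + 4·5 + 6)/6 = 30/6 = 5; σ²_A = ((6−4)/6)² = 0.111
te_B = (10 + 4·11 + 24)/6 = 78/6 = 13; σ²_B = ((24−10)/6)² = 5.444
te_C = (7 + 4·9 + 23)/6 = 66/6 = 11; σ²_C = ((23−7)/6)² = 7.111
te_D = (7 + 4·12 + 17)/6 = 72/6 = 12; σ²_D = ((17−7)/6)² = 2.778
te_E = (6 + 4·10 + 26)/6 = 72/6 = 12; σ²_E = ((26−6)/6)² = 11.111
te_F = (4 + 4·8 + 12)/6 = 48/6 = 8; σ²_F = ((12−4)/6)² = 1.778

Forward pass:
ES_A = 0; EF_A = 5
ES_B = 0; EF_B = 13
ES_C = 5; EF_C = 5+11 = 16
ES_D = max(EF_A=5, EF_B=13) = 13; EF_D = 13+12 = 25
ES_E = 5; EF_E = 5+12 = 17
ES_F = max(EF_A=5, EF_C=16, EF_D=25, EF_E=17) = 25; EF_F = 25+8 = 33
Expected project duration μ = 33 weeks. Critical path: B → D → F.

Variance along critical path = 5.444 + 2.778 + 1.778 = 10.000
σ = √10.000 = 3.162 weeks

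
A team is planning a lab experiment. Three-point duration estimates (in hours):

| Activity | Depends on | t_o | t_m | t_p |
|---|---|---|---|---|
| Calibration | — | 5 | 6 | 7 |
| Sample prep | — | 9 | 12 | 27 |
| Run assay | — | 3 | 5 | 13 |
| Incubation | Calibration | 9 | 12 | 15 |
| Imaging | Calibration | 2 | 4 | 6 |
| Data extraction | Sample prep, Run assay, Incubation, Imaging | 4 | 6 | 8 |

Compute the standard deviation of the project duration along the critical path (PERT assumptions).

te_Calibration = (5 + 4·6 + 7)/6 = 36/6 = 6; σ²_Calibration = ((7−5)/6)² = 0.111
te_Sample prep = (9 + 4·12 + 27)/6 = 84/6 = 14; σ²_Sample prep = ((27−9)/6)² = 9.000
te_Run assay = (3 + 4·5 + 13)/6 = 36/6 = 6; σ²_Run assay = ((13−3)/6)² = 2.778
te_Incubation = (9 + 4·12 + 15)/6 = 72/6 = 12; σ²_Incubation = ((15−9)/6)² = 1.000
te_Imaging = (2 + 4·4 + 6)/6 = 24/6 = 4; σ²_Imaging = ((6−2)/6)² = 0.444
te_Data extraction = (4 + 4·6 + 8)/6 = 36/6 = 6; σ²_Data extraction = ((8−4)/6)² = 0.444

Forward pass:
ES_Calibration = 0; EF_Calibration = 6
ES_Sample prep = 0; EF_Sample prep = 14
ES_Run assay = 0; EF_Run assay = 6
ES_Incubation = 6; EF_Incubation = 6+12 = 18
ES_Imaging = 6; EF_Imaging = 6+4 = 10
ES_Data extraction = max(EF_Sample prep=14, EF_Run assay=6, EF_Incubation=18, EF_Imaging=10) = 18; EF_Data extraction = 18+6 = 24
Expected project duration μ = 24 hours. Critical path: Calibration → Incubation → Data extraction.

Variance along critical path = 0.111 + 1.000 + 0.444 = 1.556
σ = √1.556 = 1.247 hours

1.25 hours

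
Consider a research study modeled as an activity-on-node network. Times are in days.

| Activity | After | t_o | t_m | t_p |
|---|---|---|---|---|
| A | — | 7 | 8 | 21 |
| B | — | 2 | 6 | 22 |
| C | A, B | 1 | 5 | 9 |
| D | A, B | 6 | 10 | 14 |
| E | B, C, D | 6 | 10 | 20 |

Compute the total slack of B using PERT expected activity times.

2 days

te_A = (7 + 4·8 + 21)/6 = 60/6 = 10
te_B = (2 + 4·6 + 22)/6 = 48/6 = 8
te_C = (1 + 4·5 + 9)/6 = 30/6 = 5
te_D = (6 + 4·10 + 14)/6 = 60/6 = 10
te_E = (6 + 4·10 + 20)/6 = 66/6 = 11

Forward pass:
ES_A = 0; EF_A = 10
ES_B = 0; EF_B = 8
ES_C = max(EF_A=10, EF_B=8) = 10; EF_C = 10+5 = 15
ES_D = max(EF_A=10, EF_B=8) = 10; EF_D = 10+10 = 20
ES_E = max(EF_B=8, EF_C=15, EF_D=20) = 20; EF_E = 20+11 = 31
Expected project duration μ = 31 days. Critical path: A → D → E.

Backward pass:
LF_E = 31; LS_E = 31−11 = 20
LF_D = LS_E = 20; LS_D = 20−10 = 10
LF_C = LS_E = 20; LS_C = 20−5 = 15
LF_B = min(LS_C=15, LS_D=10, LS_E=20) = 10; LS_B = 10−8 = 2
LF_A = min(LS_C=15, LS_D=10) = 10; LS_A = 10−10 = 0
Slack_B = LS_B − ES_B = 2 − 0 = 2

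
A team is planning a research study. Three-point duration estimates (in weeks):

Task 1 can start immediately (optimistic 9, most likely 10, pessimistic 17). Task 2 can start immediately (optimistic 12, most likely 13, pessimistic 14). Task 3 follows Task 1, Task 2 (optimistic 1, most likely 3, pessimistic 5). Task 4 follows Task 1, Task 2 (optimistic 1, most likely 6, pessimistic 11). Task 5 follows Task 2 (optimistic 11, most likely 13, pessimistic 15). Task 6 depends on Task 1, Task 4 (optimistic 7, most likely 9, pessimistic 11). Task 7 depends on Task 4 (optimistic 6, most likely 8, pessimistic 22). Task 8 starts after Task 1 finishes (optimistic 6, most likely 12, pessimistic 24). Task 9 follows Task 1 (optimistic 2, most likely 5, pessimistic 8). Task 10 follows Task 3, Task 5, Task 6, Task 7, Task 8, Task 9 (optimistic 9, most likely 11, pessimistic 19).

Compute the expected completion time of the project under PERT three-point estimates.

41 weeks

te_Task 1 = (9 + 4·10 + 17)/6 = 66/6 = 11
te_Task 2 = (12 + 4·13 + 14)/6 = 78/6 = 13
te_Task 3 = (1 + 4·3 + 5)/6 = 18/6 = 3
te_Task 4 = (1 + 4·6 + 11)/6 = 36/6 = 6
te_Task 5 = (11 + 4·13 + 15)/6 = 78/6 = 13
te_Task 6 = (7 + 4·9 + 11)/6 = 54/6 = 9
te_Task 7 = (6 + 4·8 + 22)/6 = 60/6 = 10
te_Task 8 = (6 + 4·12 + 24)/6 = 78/6 = 13
te_Task 9 = (2 + 4·5 + 8)/6 = 30/6 = 5
te_Task 10 = (9 + 4·11 + 19)/6 = 72/6 = 12

Forward pass:
ES_Task 1 = 0; EF_Task 1 = 11
ES_Task 2 = 0; EF_Task 2 = 13
ES_Task 3 = max(EF_Task 1=11, EF_Task 2=13) = 13; EF_Task 3 = 13+3 = 16
ES_Task 4 = max(EF_Task 1=11, EF_Task 2=13) = 13; EF_Task 4 = 13+6 = 19
ES_Task 5 = 13; EF_Task 5 = 13+13 = 26
ES_Task 6 = max(EF_Task 1=11, EF_Task 4=19) = 19; EF_Task 6 = 19+9 = 28
ES_Task 7 = 19; EF_Task 7 = 19+10 = 29
ES_Task 8 = 11; EF_Task 8 = 11+13 = 24
ES_Task 9 = 11; EF_Task 9 = 11+5 = 16
ES_Task 10 = max(EF_Task 3=16, EF_Task 5=26, EF_Task 6=28, EF_Task 7=29, EF_Task 8=24, EF_Task 9=16) = 29; EF_Task 10 = 29+12 = 41
Expected project duration μ = 41 weeks. Critical path: Task 2 → Task 4 → Task 7 → Task 10.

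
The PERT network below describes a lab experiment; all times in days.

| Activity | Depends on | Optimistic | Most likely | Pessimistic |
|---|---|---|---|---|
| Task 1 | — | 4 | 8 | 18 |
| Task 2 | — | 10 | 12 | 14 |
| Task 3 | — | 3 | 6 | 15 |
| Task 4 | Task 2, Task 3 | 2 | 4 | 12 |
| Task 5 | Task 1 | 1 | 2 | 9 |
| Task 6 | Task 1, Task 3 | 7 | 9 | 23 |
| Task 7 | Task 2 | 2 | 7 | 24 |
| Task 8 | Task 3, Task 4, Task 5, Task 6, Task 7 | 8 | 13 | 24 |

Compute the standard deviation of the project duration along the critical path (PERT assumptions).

4.58 days

te_Task 1 = (4 + 4·8 + 18)/6 = 54/6 = 9; σ²_Task 1 = ((18−4)/6)² = 5.444
te_Task 2 = (10 + 4·12 + 14)/6 = 72/6 = 12; σ²_Task 2 = ((14−10)/6)² = 0.444
te_Task 3 = (3 + 4·6 + 15)/6 = 42/6 = 7; σ²_Task 3 = ((15−3)/6)² = 4.000
te_Task 4 = (2 + 4·4 + 12)/6 = 30/6 = 5; σ²_Task 4 = ((12−2)/6)² = 2.778
te_Task 5 = (1 + 4·2 + 9)/6 = 18/6 = 3; σ²_Task 5 = ((9−1)/6)² = 1.778
te_Task 6 = (7 + 4·9 + 23)/6 = 66/6 = 11; σ²_Task 6 = ((23−7)/6)² = 7.111
te_Task 7 = (2 + 4·7 + 24)/6 = 54/6 = 9; σ²_Task 7 = ((24−2)/6)² = 13.444
te_Task 8 = (8 + 4·13 + 24)/6 = 84/6 = 14; σ²_Task 8 = ((24−8)/6)² = 7.111

Forward pass:
ES_Task 1 = 0; EF_Task 1 = 9
ES_Task 2 = 0; EF_Task 2 = 12
ES_Task 3 = 0; EF_Task 3 = 7
ES_Task 4 = max(EF_Task 2=12, EF_Task 3=7) = 12; EF_Task 4 = 12+5 = 17
ES_Task 5 = 9; EF_Task 5 = 9+3 = 12
ES_Task 6 = max(EF_Task 1=9, EF_Task 3=7) = 9; EF_Task 6 = 9+11 = 20
ES_Task 7 = 12; EF_Task 7 = 12+9 = 21
ES_Task 8 = max(EF_Task 3=7, EF_Task 4=17, EF_Task 5=12, EF_Task 6=20, EF_Task 7=21) = 21; EF_Task 8 = 21+14 = 35
Expected project duration μ = 35 days. Critical path: Task 2 → Task 7 → Task 8.

Variance along critical path = 0.444 + 13.444 + 7.111 = 21.000
σ = √21.000 = 4.583 days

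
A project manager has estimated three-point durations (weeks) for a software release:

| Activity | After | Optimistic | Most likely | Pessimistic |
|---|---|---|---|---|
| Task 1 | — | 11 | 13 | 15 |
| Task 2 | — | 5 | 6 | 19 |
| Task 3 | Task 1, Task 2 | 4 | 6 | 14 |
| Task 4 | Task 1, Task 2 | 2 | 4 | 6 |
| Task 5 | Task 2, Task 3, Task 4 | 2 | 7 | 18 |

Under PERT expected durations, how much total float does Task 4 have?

te_Task 1 = (11 + 4·13 + 15)/6 = 78/6 = 13
te_Task 2 = (5 + 4·6 + 19)/6 = 48/6 = 8
te_Task 3 = (4 + 4·6 + 14)/6 = 42/6 = 7
te_Task 4 = (2 + 4·4 + 6)/6 = 24/6 = 4
te_Task 5 = (2 + 4·7 + 18)/6 = 48/6 = 8

Forward pass:
ES_Task 1 = 0; EF_Task 1 = 13
ES_Task 2 = 0; EF_Task 2 = 8
ES_Task 3 = max(EF_Task 1=13, EF_Task 2=8) = 13; EF_Task 3 = 13+7 = 20
ES_Task 4 = max(EF_Task 1=13, EF_Task 2=8) = 13; EF_Task 4 = 13+4 = 17
ES_Task 5 = max(EF_Task 2=8, EF_Task 3=20, EF_Task 4=17) = 20; EF_Task 5 = 20+8 = 28
Expected project duration μ = 28 weeks. Critical path: Task 1 → Task 3 → Task 5.

Backward pass:
LF_Task 5 = 28; LS_Task 5 = 28−8 = 20
LF_Task 4 = LS_Task 5 = 20; LS_Task 4 = 20−4 = 16
LF_Task 3 = LS_Task 5 = 20; LS_Task 3 = 20−7 = 13
LF_Task 2 = min(LS_Task 3=13, LS_Task 4=16, LS_Task 5=20) = 13; LS_Task 2 = 13−8 = 5
LF_Task 1 = min(LS_Task 3=13, LS_Task 4=16) = 13; LS_Task 1 = 13−13 = 0
Slack_Task 4 = LS_Task 4 − ES_Task 4 = 16 − 13 = 3

3 weeks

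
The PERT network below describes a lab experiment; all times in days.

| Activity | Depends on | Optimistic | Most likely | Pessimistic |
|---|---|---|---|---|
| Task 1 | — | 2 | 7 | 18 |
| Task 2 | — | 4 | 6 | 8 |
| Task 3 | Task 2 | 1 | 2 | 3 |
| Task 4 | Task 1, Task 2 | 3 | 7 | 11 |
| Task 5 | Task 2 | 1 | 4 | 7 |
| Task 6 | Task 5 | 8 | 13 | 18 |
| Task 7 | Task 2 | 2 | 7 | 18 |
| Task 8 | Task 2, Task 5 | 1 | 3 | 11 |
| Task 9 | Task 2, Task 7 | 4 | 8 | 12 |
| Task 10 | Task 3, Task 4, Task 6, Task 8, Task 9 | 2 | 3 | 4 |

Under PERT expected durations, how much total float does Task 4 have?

te_Task 1 = (2 + 4·7 + 18)/6 = 48/6 = 8
te_Task 2 = (4 + 4·6 + 8)/6 = 36/6 = 6
te_Task 3 = (1 + 4·2 + 3)/6 = 12/6 = 2
te_Task 4 = (3 + 4·7 + 11)/6 = 42/6 = 7
te_Task 5 = (1 + 4·4 + 7)/6 = 24/6 = 4
te_Task 6 = (8 + 4·13 + 18)/6 = 78/6 = 13
te_Task 7 = (2 + 4·7 + 18)/6 = 48/6 = 8
te_Task 8 = (1 + 4·3 + 11)/6 = 24/6 = 4
te_Task 9 = (4 + 4·8 + 12)/6 = 48/6 = 8
te_Task 10 = (2 + 4·3 + 4)/6 = 18/6 = 3

Forward pass:
ES_Task 1 = 0; EF_Task 1 = 8
ES_Task 2 = 0; EF_Task 2 = 6
ES_Task 3 = 6; EF_Task 3 = 6+2 = 8
ES_Task 4 = max(EF_Task 1=8, EF_Task 2=6) = 8; EF_Task 4 = 8+7 = 15
ES_Task 5 = 6; EF_Task 5 = 6+4 = 10
ES_Task 6 = 10; EF_Task 6 = 10+13 = 23
ES_Task 7 = 6; EF_Task 7 = 6+8 = 14
ES_Task 8 = max(EF_Task 2=6, EF_Task 5=10) = 10; EF_Task 8 = 10+4 = 14
ES_Task 9 = max(EF_Task 2=6, EF_Task 7=14) = 14; EF_Task 9 = 14+8 = 22
ES_Task 10 = max(EF_Task 3=8, EF_Task 4=15, EF_Task 6=23, EF_Task 8=14, EF_Task 9=22) = 23; EF_Task 10 = 23+3 = 26
Expected project duration μ = 26 days. Critical path: Task 2 → Task 5 → Task 6 → Task 10.

Backward pass:
LF_Task 10 = 26; LS_Task 10 = 26−3 = 23
LF_Task 9 = LS_Task 10 = 23; LS_Task 9 = 23−8 = 15
LF_Task 8 = LS_Task 10 = 23; LS_Task 8 = 23−4 = 19
LF_Task 7 = LS_Task 9 = 15; LS_Task 7 = 15−8 = 7
LF_Task 6 = LS_Task 10 = 23; LS_Task 6 = 23−13 = 10
LF_Task 5 = min(LS_Task 6=10, LS_Task 8=19) = 10; LS_Task 5 = 10−4 = 6
LF_Task 4 = LS_Task 10 = 23; LS_Task 4 = 23−7 = 16
LF_Task 3 = LS_Task 10 = 23; LS_Task 3 = 23−2 = 21
LF_Task 2 = min(LS_Task 3=21, LS_Task 4=16, LS_Task 5=6, LS_Task 7=7, LS_Task 8=19, LS_Task 9=15) = 6; LS_Task 2 = 6−6 = 0
LF_Task 1 = LS_Task 4 = 16; LS_Task 1 = 16−8 = 8
Slack_Task 4 = LS_Task 4 − ES_Task 4 = 16 − 8 = 8

8 days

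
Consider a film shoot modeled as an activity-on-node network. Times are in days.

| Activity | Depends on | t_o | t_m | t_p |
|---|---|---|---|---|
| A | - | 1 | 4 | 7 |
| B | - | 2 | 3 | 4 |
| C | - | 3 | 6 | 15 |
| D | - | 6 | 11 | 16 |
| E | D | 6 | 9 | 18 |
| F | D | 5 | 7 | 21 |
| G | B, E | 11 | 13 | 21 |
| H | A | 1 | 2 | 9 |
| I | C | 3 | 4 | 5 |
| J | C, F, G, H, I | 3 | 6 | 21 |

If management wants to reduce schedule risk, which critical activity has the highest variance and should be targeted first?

J

te_A = (1 + 4·4 + 7)/6 = 24/6 = 4; σ²_A = ((7−1)/6)² = 1.000
te_B = (2 + 4·3 + 4)/6 = 18/6 = 3; σ²_B = ((4−2)/6)² = 0.111
te_C = (3 + 4·6 + 15)/6 = 42/6 = 7; σ²_C = ((15−3)/6)² = 4.000
te_D = (6 + 4·11 + 16)/6 = 66/6 = 11; σ²_D = ((16−6)/6)² = 2.778
te_E = (6 + 4·9 + 18)/6 = 60/6 = 10; σ²_E = ((18−6)/6)² = 4.000
te_F = (5 + 4·7 + 21)/6 = 54/6 = 9; σ²_F = ((21−5)/6)² = 7.111
te_G = (11 + 4·13 + 21)/6 = 84/6 = 14; σ²_G = ((21−11)/6)² = 2.778
te_H = (1 + 4·2 + 9)/6 = 18/6 = 3; σ²_H = ((9−1)/6)² = 1.778
te_I = (3 + 4·4 + 5)/6 = 24/6 = 4; σ²_I = ((5−3)/6)² = 0.111
te_J = (3 + 4·6 + 21)/6 = 48/6 = 8; σ²_J = ((21−3)/6)² = 9.000

Forward pass:
ES_A = 0; EF_A = 4
ES_B = 0; EF_B = 3
ES_C = 0; EF_C = 7
ES_D = 0; EF_D = 11
ES_E = 11; EF_E = 11+10 = 21
ES_F = 11; EF_F = 11+9 = 20
ES_G = max(EF_B=3, EF_E=21) = 21; EF_G = 21+14 = 35
ES_H = 4; EF_H = 4+3 = 7
ES_I = 7; EF_I = 7+4 = 11
ES_J = max(EF_C=7, EF_F=20, EF_G=35, EF_H=7, EF_I=11) = 35; EF_J = 35+8 = 43
Expected project duration μ = 43 days. Critical path: D → E → G → J.

Variances on critical path: σ²_D=2.778, σ²_E=4.000, σ²_G=2.778, σ²_J=9.000.
Largest is σ²_J = 9.000.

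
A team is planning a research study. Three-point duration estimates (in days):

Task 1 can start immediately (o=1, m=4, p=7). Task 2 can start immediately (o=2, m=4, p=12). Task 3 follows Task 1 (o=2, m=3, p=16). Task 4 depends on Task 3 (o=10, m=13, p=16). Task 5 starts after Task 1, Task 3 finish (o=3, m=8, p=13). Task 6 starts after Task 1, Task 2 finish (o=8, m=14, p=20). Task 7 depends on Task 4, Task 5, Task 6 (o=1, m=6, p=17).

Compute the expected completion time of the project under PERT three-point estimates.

te_Task 1 = (1 + 4·4 + 7)/6 = 24/6 = 4
te_Task 2 = (2 + 4·4 + 12)/6 = 30/6 = 5
te_Task 3 = (2 + 4·3 + 16)/6 = 30/6 = 5
te_Task 4 = (10 + 4·13 + 16)/6 = 78/6 = 13
te_Task 5 = (3 + 4·8 + 13)/6 = 48/6 = 8
te_Task 6 = (8 + 4·14 + 20)/6 = 84/6 = 14
te_Task 7 = (1 + 4·6 + 17)/6 = 42/6 = 7

Forward pass:
ES_Task 1 = 0; EF_Task 1 = 4
ES_Task 2 = 0; EF_Task 2 = 5
ES_Task 3 = 4; EF_Task 3 = 4+5 = 9
ES_Task 4 = 9; EF_Task 4 = 9+13 = 22
ES_Task 5 = max(EF_Task 1=4, EF_Task 3=9) = 9; EF_Task 5 = 9+8 = 17
ES_Task 6 = max(EF_Task 1=4, EF_Task 2=5) = 5; EF_Task 6 = 5+14 = 19
ES_Task 7 = max(EF_Task 4=22, EF_Task 5=17, EF_Task 6=19) = 22; EF_Task 7 = 22+7 = 29
Expected project duration μ = 29 days. Critical path: Task 1 → Task 3 → Task 4 → Task 7.

29 days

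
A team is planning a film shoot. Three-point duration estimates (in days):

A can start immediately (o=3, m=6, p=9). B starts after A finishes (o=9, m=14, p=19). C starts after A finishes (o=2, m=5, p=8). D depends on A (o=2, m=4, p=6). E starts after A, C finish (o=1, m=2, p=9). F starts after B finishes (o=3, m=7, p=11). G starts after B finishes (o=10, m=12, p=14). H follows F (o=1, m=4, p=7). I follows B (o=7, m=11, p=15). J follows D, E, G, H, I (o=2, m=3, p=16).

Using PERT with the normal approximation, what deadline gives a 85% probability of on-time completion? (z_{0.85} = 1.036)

te_A = (3 + 4·6 + 9)/6 = 36/6 = 6; σ²_A = ((9−3)/6)² = 1.000
te_B = (9 + 4·14 + 19)/6 = 84/6 = 14; σ²_B = ((19−9)/6)² = 2.778
te_C = (2 + 4·5 + 8)/6 = 30/6 = 5; σ²_C = ((8−2)/6)² = 1.000
te_D = (2 + 4·4 + 6)/6 = 24/6 = 4; σ²_D = ((6−2)/6)² = 0.444
te_E = (1 + 4·2 + 9)/6 = 18/6 = 3; σ²_E = ((9−1)/6)² = 1.778
te_F = (3 + 4·7 + 11)/6 = 42/6 = 7; σ²_F = ((11−3)/6)² = 1.778
te_G = (10 + 4·12 + 14)/6 = 72/6 = 12; σ²_G = ((14−10)/6)² = 0.444
te_H = (1 + 4·4 + 7)/6 = 24/6 = 4; σ²_H = ((7−1)/6)² = 1.000
te_I = (7 + 4·11 + 15)/6 = 66/6 = 11; σ²_I = ((15−7)/6)² = 1.778
te_J = (2 + 4·3 + 16)/6 = 30/6 = 5; σ²_J = ((16−2)/6)² = 5.444

Forward pass:
ES_A = 0; EF_A = 6
ES_B = 6; EF_B = 6+14 = 20
ES_C = 6; EF_C = 6+5 = 11
ES_D = 6; EF_D = 6+4 = 10
ES_E = max(EF_A=6, EF_C=11) = 11; EF_E = 11+3 = 14
ES_F = 20; EF_F = 20+7 = 27
ES_G = 20; EF_G = 20+12 = 32
ES_H = 27; EF_H = 27+4 = 31
ES_I = 20; EF_I = 20+11 = 31
ES_J = max(EF_D=10, EF_E=14, EF_G=32, EF_H=31, EF_I=31) = 32; EF_J = 32+5 = 37
Expected project duration μ = 37 days. Critical path: A → B → G → J.

Variance along critical path = 1.000 + 2.778 + 0.444 + 5.444 = 9.667; σ = 3.109 days.
D = μ + z·σ = 37 + 1.036·3.109 = 40.2 days

40.2 days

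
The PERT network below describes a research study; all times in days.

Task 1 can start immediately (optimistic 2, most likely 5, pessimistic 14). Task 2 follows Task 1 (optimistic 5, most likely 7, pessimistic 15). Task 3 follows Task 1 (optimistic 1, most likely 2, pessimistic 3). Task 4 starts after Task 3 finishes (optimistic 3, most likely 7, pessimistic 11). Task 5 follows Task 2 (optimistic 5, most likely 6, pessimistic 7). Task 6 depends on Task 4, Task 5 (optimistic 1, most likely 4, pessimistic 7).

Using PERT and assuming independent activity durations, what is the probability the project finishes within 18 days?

0.016

te_Task 1 = (2 + 4·5 + 14)/6 = 36/6 = 6; σ²_Task 1 = ((14−2)/6)² = 4.000
te_Task 2 = (5 + 4·7 + 15)/6 = 48/6 = 8; σ²_Task 2 = ((15−5)/6)² = 2.778
te_Task 3 = (1 + 4·2 + 3)/6 = 12/6 = 2; σ²_Task 3 = ((3−1)/6)² = 0.111
te_Task 4 = (3 + 4·7 + 11)/6 = 42/6 = 7; σ²_Task 4 = ((11−3)/6)² = 1.778
te_Task 5 = (5 + 4·6 + 7)/6 = 36/6 = 6; σ²_Task 5 = ((7−5)/6)² = 0.111
te_Task 6 = (1 + 4·4 + 7)/6 = 24/6 = 4; σ²_Task 6 = ((7−1)/6)² = 1.000

Forward pass:
ES_Task 1 = 0; EF_Task 1 = 6
ES_Task 2 = 6; EF_Task 2 = 6+8 = 14
ES_Task 3 = 6; EF_Task 3 = 6+2 = 8
ES_Task 4 = 8; EF_Task 4 = 8+7 = 15
ES_Task 5 = 14; EF_Task 5 = 14+6 = 20
ES_Task 6 = max(EF_Task 4=15, EF_Task 5=20) = 20; EF_Task 6 = 20+4 = 24
Expected project duration μ = 24 days. Critical path: Task 1 → Task 2 → Task 5 → Task 6.

Variance along critical path = 4.000 + 2.778 + 0.111 + 1.000 = 7.889; σ = √7.889 = 2.809 days.
Z = (18 − 24) / 2.809 = -2.136
P(T ≤ 18) = Φ(-2.136) ≈ 0.016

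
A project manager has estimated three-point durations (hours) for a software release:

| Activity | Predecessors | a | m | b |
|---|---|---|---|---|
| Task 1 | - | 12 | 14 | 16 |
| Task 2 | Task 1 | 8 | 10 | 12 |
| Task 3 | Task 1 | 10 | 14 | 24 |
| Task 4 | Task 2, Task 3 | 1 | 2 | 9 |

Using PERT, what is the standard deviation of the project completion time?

2.77 hours

te_Task 1 = (12 + 4·14 + 16)/6 = 84/6 = 14; σ²_Task 1 = ((16−12)/6)² = 0.444
te_Task 2 = (8 + 4·10 + 12)/6 = 60/6 = 10; σ²_Task 2 = ((12−8)/6)² = 0.444
te_Task 3 = (10 + 4·14 + 24)/6 = 90/6 = 15; σ²_Task 3 = ((24−10)/6)² = 5.444
te_Task 4 = (1 + 4·2 + 9)/6 = 18/6 = 3; σ²_Task 4 = ((9−1)/6)² = 1.778

Forward pass:
ES_Task 1 = 0; EF_Task 1 = 14
ES_Task 2 = 14; EF_Task 2 = 14+10 = 24
ES_Task 3 = 14; EF_Task 3 = 14+15 = 29
ES_Task 4 = max(EF_Task 2=24, EF_Task 3=29) = 29; EF_Task 4 = 29+3 = 32
Expected project duration μ = 32 hours. Critical path: Task 1 → Task 3 → Task 4.

Variance along critical path = 0.444 + 5.444 + 1.778 = 7.667
σ = √7.667 = 2.769 hours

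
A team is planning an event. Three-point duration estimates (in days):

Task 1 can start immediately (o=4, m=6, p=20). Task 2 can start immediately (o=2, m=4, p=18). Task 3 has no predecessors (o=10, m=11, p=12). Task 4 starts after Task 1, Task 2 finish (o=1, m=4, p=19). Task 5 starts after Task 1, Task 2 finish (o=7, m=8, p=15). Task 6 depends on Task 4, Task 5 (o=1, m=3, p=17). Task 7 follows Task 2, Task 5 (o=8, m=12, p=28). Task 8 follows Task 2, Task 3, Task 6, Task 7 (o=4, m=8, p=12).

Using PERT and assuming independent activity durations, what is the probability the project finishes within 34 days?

0.142

te_Task 1 = (4 + 4·6 + 20)/6 = 48/6 = 8; σ²_Task 1 = ((20−4)/6)² = 7.111
te_Task 2 = (2 + 4·4 + 18)/6 = 36/6 = 6; σ²_Task 2 = ((18−2)/6)² = 7.111
te_Task 3 = (10 + 4·11 + 12)/6 = 66/6 = 11; σ²_Task 3 = ((12−10)/6)² = 0.111
te_Task 4 = (1 + 4·4 + 19)/6 = 36/6 = 6; σ²_Task 4 = ((19−1)/6)² = 9.000
te_Task 5 = (7 + 4·8 + 15)/6 = 54/6 = 9; σ²_Task 5 = ((15−7)/6)² = 1.778
te_Task 6 = (1 + 4·3 + 17)/6 = 30/6 = 5; σ²_Task 6 = ((17−1)/6)² = 7.111
te_Task 7 = (8 + 4·12 + 28)/6 = 84/6 = 14; σ²_Task 7 = ((28−8)/6)² = 11.111
te_Task 8 = (4 + 4·8 + 12)/6 = 48/6 = 8; σ²_Task 8 = ((12−4)/6)² = 1.778

Forward pass:
ES_Task 1 = 0; EF_Task 1 = 8
ES_Task 2 = 0; EF_Task 2 = 6
ES_Task 3 = 0; EF_Task 3 = 11
ES_Task 4 = max(EF_Task 1=8, EF_Task 2=6) = 8; EF_Task 4 = 8+6 = 14
ES_Task 5 = max(EF_Task 1=8, EF_Task 2=6) = 8; EF_Task 5 = 8+9 = 17
ES_Task 6 = max(EF_Task 4=14, EF_Task 5=17) = 17; EF_Task 6 = 17+5 = 22
ES_Task 7 = max(EF_Task 2=6, EF_Task 5=17) = 17; EF_Task 7 = 17+14 = 31
ES_Task 8 = max(EF_Task 2=6, EF_Task 3=11, EF_Task 6=22, EF_Task 7=31) = 31; EF_Task 8 = 31+8 = 39
Expected project duration μ = 39 days. Critical path: Task 1 → Task 5 → Task 7 → Task 8.

Variance along critical path = 7.111 + 1.778 + 11.111 + 1.778 = 21.778; σ = √21.778 = 4.667 days.
Z = (34 − 39) / 4.667 = -1.071
P(T ≤ 34) = Φ(-1.071) ≈ 0.142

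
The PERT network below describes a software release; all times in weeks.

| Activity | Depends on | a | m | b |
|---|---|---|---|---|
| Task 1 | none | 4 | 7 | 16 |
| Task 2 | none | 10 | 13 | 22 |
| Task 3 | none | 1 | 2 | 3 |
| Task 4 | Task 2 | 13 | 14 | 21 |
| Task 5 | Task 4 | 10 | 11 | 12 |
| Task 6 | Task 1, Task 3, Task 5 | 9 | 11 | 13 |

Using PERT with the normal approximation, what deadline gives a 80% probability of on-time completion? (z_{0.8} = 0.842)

53.1 weeks

te_Task 1 = (4 + 4·7 + 16)/6 = 48/6 = 8; σ²_Task 1 = ((16−4)/6)² = 4.000
te_Task 2 = (10 + 4·13 + 22)/6 = 84/6 = 14; σ²_Task 2 = ((22−10)/6)² = 4.000
te_Task 3 = (1 + 4·2 + 3)/6 = 12/6 = 2; σ²_Task 3 = ((3−1)/6)² = 0.111
te_Task 4 = (13 + 4·14 + 21)/6 = 90/6 = 15; σ²_Task 4 = ((21−13)/6)² = 1.778
te_Task 5 = (10 + 4·11 + 12)/6 = 66/6 = 11; σ²_Task 5 = ((12−10)/6)² = 0.111
te_Task 6 = (9 + 4·11 + 13)/6 = 66/6 = 11; σ²_Task 6 = ((13−9)/6)² = 0.444

Forward pass:
ES_Task 1 = 0; EF_Task 1 = 8
ES_Task 2 = 0; EF_Task 2 = 14
ES_Task 3 = 0; EF_Task 3 = 2
ES_Task 4 = 14; EF_Task 4 = 14+15 = 29
ES_Task 5 = 29; EF_Task 5 = 29+11 = 40
ES_Task 6 = max(EF_Task 1=8, EF_Task 3=2, EF_Task 5=40) = 40; EF_Task 6 = 40+11 = 51
Expected project duration μ = 51 weeks. Critical path: Task 2 → Task 4 → Task 5 → Task 6.

Variance along critical path = 4.000 + 1.778 + 0.111 + 0.444 = 6.333; σ = 2.517 weeks.
D = μ + z·σ = 51 + 0.842·2.517 = 53.1 weeks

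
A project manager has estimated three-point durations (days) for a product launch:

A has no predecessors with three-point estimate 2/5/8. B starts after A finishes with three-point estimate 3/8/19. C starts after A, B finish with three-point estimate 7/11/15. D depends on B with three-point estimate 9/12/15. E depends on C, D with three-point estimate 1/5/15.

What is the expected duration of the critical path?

te_A = (2 + 4·5 + 8)/6 = 30/6 = 5
te_B = (3 + 4·8 + 19)/6 = 54/6 = 9
te_C = (7 + 4·11 + 15)/6 = 66/6 = 11
te_D = (9 + 4·12 + 15)/6 = 72/6 = 12
te_E = (1 + 4·5 + 15)/6 = 36/6 = 6

Forward pass:
ES_A = 0; EF_A = 5
ES_B = 5; EF_B = 5+9 = 14
ES_C = max(EF_A=5, EF_B=14) = 14; EF_C = 14+11 = 25
ES_D = 14; EF_D = 14+12 = 26
ES_E = max(EF_C=25, EF_D=26) = 26; EF_E = 26+6 = 32
Expected project duration μ = 32 days. Critical path: A → B → D → E.

32 days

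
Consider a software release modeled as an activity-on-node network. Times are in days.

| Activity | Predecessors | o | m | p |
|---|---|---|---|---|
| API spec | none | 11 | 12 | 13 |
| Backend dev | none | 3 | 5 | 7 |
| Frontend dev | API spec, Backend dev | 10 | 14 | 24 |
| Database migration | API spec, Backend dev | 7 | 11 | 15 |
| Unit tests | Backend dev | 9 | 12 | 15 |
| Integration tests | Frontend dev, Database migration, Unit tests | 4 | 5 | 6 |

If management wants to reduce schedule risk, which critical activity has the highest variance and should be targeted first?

te_API spec = (11 + 4·12 + 13)/6 = 72/6 = 12; σ²_API spec = ((13−11)/6)² = 0.111
te_Backend dev = (3 + 4·5 + 7)/6 = 30/6 = 5; σ²_Backend dev = ((7−3)/6)² = 0.444
te_Frontend dev = (10 + 4·14 + 24)/6 = 90/6 = 15; σ²_Frontend dev = ((24−10)/6)² = 5.444
te_Database migration = (7 + 4·11 + 15)/6 = 66/6 = 11; σ²_Database migration = ((15−7)/6)² = 1.778
te_Unit tests = (9 + 4·12 + 15)/6 = 72/6 = 12; σ²_Unit tests = ((15−9)/6)² = 1.000
te_Integration tests = (4 + 4·5 + 6)/6 = 30/6 = 5; σ²_Integration tests = ((6−4)/6)² = 0.111

Forward pass:
ES_API spec = 0; EF_API spec = 12
ES_Backend dev = 0; EF_Backend dev = 5
ES_Frontend dev = max(EF_API spec=12, EF_Backend dev=5) = 12; EF_Frontend dev = 12+15 = 27
ES_Database migration = max(EF_API spec=12, EF_Backend dev=5) = 12; EF_Database migration = 12+11 = 23
ES_Unit tests = 5; EF_Unit tests = 5+12 = 17
ES_Integration tests = max(EF_Frontend dev=27, EF_Database migration=23, EF_Unit tests=17) = 27; EF_Integration tests = 27+5 = 32
Expected project duration μ = 32 days. Critical path: API spec → Frontend dev → Integration tests.

Variances on critical path: σ²_API spec=0.111, σ²_Frontend dev=5.444, σ²_Integration tests=0.111.
Largest is σ²_Frontend dev = 5.444.

Frontend dev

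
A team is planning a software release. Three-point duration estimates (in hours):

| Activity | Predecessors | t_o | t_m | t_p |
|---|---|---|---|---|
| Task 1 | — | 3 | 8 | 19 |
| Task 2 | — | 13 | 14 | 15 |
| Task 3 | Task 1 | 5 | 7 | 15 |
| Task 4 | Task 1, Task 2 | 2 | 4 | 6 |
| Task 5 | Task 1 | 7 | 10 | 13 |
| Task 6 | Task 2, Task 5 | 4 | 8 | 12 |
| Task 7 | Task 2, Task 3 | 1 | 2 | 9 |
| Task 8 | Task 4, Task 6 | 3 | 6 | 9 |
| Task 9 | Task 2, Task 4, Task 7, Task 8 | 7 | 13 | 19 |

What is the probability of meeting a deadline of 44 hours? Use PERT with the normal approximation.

0.302

te_Task 1 = (3 + 4·8 + 19)/6 = 54/6 = 9; σ²_Task 1 = ((19−3)/6)² = 7.111
te_Task 2 = (13 + 4·14 + 15)/6 = 84/6 = 14; σ²_Task 2 = ((15−13)/6)² = 0.111
te_Task 3 = (5 + 4·7 + 15)/6 = 48/6 = 8; σ²_Task 3 = ((15−5)/6)² = 2.778
te_Task 4 = (2 + 4·4 + 6)/6 = 24/6 = 4; σ²_Task 4 = ((6−2)/6)² = 0.444
te_Task 5 = (7 + 4·10 + 13)/6 = 60/6 = 10; σ²_Task 5 = ((13−7)/6)² = 1.000
te_Task 6 = (4 + 4·8 + 12)/6 = 48/6 = 8; σ²_Task 6 = ((12−4)/6)² = 1.778
te_Task 7 = (1 + 4·2 + 9)/6 = 18/6 = 3; σ²_Task 7 = ((9−1)/6)² = 1.778
te_Task 8 = (3 + 4·6 + 9)/6 = 36/6 = 6; σ²_Task 8 = ((9−3)/6)² = 1.000
te_Task 9 = (7 + 4·13 + 19)/6 = 78/6 = 13; σ²_Task 9 = ((19−7)/6)² = 4.000

Forward pass:
ES_Task 1 = 0; EF_Task 1 = 9
ES_Task 2 = 0; EF_Task 2 = 14
ES_Task 3 = 9; EF_Task 3 = 9+8 = 17
ES_Task 4 = max(EF_Task 1=9, EF_Task 2=14) = 14; EF_Task 4 = 14+4 = 18
ES_Task 5 = 9; EF_Task 5 = 9+10 = 19
ES_Task 6 = max(EF_Task 2=14, EF_Task 5=19) = 19; EF_Task 6 = 19+8 = 27
ES_Task 7 = max(EF_Task 2=14, EF_Task 3=17) = 17; EF_Task 7 = 17+3 = 20
ES_Task 8 = max(EF_Task 4=18, EF_Task 6=27) = 27; EF_Task 8 = 27+6 = 33
ES_Task 9 = max(EF_Task 2=14, EF_Task 4=18, EF_Task 7=20, EF_Task 8=33) = 33; EF_Task 9 = 33+13 = 46
Expected project duration μ = 46 hours. Critical path: Task 1 → Task 5 → Task 6 → Task 8 → Task 9.

Variance along critical path = 7.111 + 1.000 + 1.778 + 1.000 + 4.000 = 14.889; σ = √14.889 = 3.859 hours.
Z = (44 − 46) / 3.859 = -0.518
P(T ≤ 44) = Φ(-0.518) ≈ 0.302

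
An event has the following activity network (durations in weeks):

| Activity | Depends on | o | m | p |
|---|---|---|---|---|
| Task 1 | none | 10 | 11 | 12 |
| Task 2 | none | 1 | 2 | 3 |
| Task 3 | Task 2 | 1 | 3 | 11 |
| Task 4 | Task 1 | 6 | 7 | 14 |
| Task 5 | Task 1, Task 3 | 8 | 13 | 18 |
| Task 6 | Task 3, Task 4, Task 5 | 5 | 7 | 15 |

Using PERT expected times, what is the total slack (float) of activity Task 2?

te_Task 1 = (10 + 4·11 + 12)/6 = 66/6 = 11
te_Task 2 = (1 + 4·2 + 3)/6 = 12/6 = 2
te_Task 3 = (1 + 4·3 + 11)/6 = 24/6 = 4
te_Task 4 = (6 + 4·7 + 14)/6 = 48/6 = 8
te_Task 5 = (8 + 4·13 + 18)/6 = 78/6 = 13
te_Task 6 = (5 + 4·7 + 15)/6 = 48/6 = 8

Forward pass:
ES_Task 1 = 0; EF_Task 1 = 11
ES_Task 2 = 0; EF_Task 2 = 2
ES_Task 3 = 2; EF_Task 3 = 2+4 = 6
ES_Task 4 = 11; EF_Task 4 = 11+8 = 19
ES_Task 5 = max(EF_Task 1=11, EF_Task 3=6) = 11; EF_Task 5 = 11+13 = 24
ES_Task 6 = max(EF_Task 3=6, EF_Task 4=19, EF_Task 5=24) = 24; EF_Task 6 = 24+8 = 32
Expected project duration μ = 32 weeks. Critical path: Task 1 → Task 5 → Task 6.

Backward pass:
LF_Task 6 = 32; LS_Task 6 = 32−8 = 24
LF_Task 5 = LS_Task 6 = 24; LS_Task 5 = 24−13 = 11
LF_Task 4 = LS_Task 6 = 24; LS_Task 4 = 24−8 = 16
LF_Task 3 = min(LS_Task 5=11, LS_Task 6=24) = 11; LS_Task 3 = 11−4 = 7
LF_Task 2 = LS_Task 3 = 7; LS_Task 2 = 7−2 = 5
LF_Task 1 = min(LS_Task 4=16, LS_Task 5=11) = 11; LS_Task 1 = 11−11 = 0
Slack_Task 2 = LS_Task 2 − ES_Task 2 = 5 − 0 = 5

5 weeks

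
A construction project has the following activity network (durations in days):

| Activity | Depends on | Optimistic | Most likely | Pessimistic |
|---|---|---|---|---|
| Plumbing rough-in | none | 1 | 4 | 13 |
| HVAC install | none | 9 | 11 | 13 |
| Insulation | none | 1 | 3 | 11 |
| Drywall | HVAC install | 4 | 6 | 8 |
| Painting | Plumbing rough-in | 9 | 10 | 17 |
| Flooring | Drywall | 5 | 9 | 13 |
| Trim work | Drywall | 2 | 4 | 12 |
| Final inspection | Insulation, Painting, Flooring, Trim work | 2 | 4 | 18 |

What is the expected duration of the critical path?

32 days

te_Plumbing rough-in = (1 + 4·4 + 13)/6 = 30/6 = 5
te_HVAC install = (9 + 4·11 + 13)/6 = 66/6 = 11
te_Insulation = (1 + 4·3 + 11)/6 = 24/6 = 4
te_Drywall = (4 + 4·6 + 8)/6 = 36/6 = 6
te_Painting = (9 + 4·10 + 17)/6 = 66/6 = 11
te_Flooring = (5 + 4·9 + 13)/6 = 54/6 = 9
te_Trim work = (2 + 4·4 + 12)/6 = 30/6 = 5
te_Final inspection = (2 + 4·4 + 18)/6 = 36/6 = 6

Forward pass:
ES_Plumbing rough-in = 0; EF_Plumbing rough-in = 5
ES_HVAC install = 0; EF_HVAC install = 11
ES_Insulation = 0; EF_Insulation = 4
ES_Drywall = 11; EF_Drywall = 11+6 = 17
ES_Painting = 5; EF_Painting = 5+11 = 16
ES_Flooring = 17; EF_Flooring = 17+9 = 26
ES_Trim work = 17; EF_Trim work = 17+5 = 22
ES_Final inspection = max(EF_Insulation=4, EF_Painting=16, EF_Flooring=26, EF_Trim work=22) = 26; EF_Final inspection = 26+6 = 32
Expected project duration μ = 32 days. Critical path: HVAC install → Drywall → Flooring → Final inspection.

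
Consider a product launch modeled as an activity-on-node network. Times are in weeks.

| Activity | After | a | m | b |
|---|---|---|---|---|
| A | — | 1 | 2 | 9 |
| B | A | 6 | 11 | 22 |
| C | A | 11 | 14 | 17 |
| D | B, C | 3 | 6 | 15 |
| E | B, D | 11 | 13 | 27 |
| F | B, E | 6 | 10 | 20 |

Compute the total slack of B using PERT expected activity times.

2 weeks

te_A = (1 + 4·2 + 9)/6 = 18/6 = 3
te_B = (6 + 4·11 + 22)/6 = 72/6 = 12
te_C = (11 + 4·14 + 17)/6 = 84/6 = 14
te_D = (3 + 4·6 + 15)/6 = 42/6 = 7
te_E = (11 + 4·13 + 27)/6 = 90/6 = 15
te_F = (6 + 4·10 + 20)/6 = 66/6 = 11

Forward pass:
ES_A = 0; EF_A = 3
ES_B = 3; EF_B = 3+12 = 15
ES_C = 3; EF_C = 3+14 = 17
ES_D = max(EF_B=15, EF_C=17) = 17; EF_D = 17+7 = 24
ES_E = max(EF_B=15, EF_D=24) = 24; EF_E = 24+15 = 39
ES_F = max(EF_B=15, EF_E=39) = 39; EF_F = 39+11 = 50
Expected project duration μ = 50 weeks. Critical path: A → C → D → E → F.

Backward pass:
LF_F = 50; LS_F = 50−11 = 39
LF_E = LS_F = 39; LS_E = 39−15 = 24
LF_D = LS_E = 24; LS_D = 24−7 = 17
LF_C = LS_D = 17; LS_C = 17−14 = 3
LF_B = min(LS_D=17, LS_E=24, LS_F=39) = 17; LS_B = 17−12 = 5
LF_A = min(LS_B=5, LS_C=3) = 3; LS_A = 3−3 = 0
Slack_B = LS_B − ES_B = 5 − 3 = 2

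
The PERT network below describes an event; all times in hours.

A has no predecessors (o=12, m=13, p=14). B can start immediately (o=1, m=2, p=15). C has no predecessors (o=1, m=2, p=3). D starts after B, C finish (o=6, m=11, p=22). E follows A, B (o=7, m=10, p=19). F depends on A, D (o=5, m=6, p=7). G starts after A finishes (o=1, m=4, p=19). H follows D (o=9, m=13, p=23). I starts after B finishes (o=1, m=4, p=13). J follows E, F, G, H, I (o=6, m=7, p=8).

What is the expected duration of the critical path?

37 hours

te_A = (12 + 4·13 + 14)/6 = 78/6 = 13
te_B = (1 + 4·2 + 15)/6 = 24/6 = 4
te_C = (1 + 4·2 + 3)/6 = 12/6 = 2
te_D = (6 + 4·11 + 22)/6 = 72/6 = 12
te_E = (7 + 4·10 + 19)/6 = 66/6 = 11
te_F = (5 + 4·6 + 7)/6 = 36/6 = 6
te_G = (1 + 4·4 + 19)/6 = 36/6 = 6
te_H = (9 + 4·13 + 23)/6 = 84/6 = 14
te_I = (1 + 4·4 + 13)/6 = 30/6 = 5
te_J = (6 + 4·7 + 8)/6 = 42/6 = 7

Forward pass:
ES_A = 0; EF_A = 13
ES_B = 0; EF_B = 4
ES_C = 0; EF_C = 2
ES_D = max(EF_B=4, EF_C=2) = 4; EF_D = 4+12 = 16
ES_E = max(EF_A=13, EF_B=4) = 13; EF_E = 13+11 = 24
ES_F = max(EF_A=13, EF_D=16) = 16; EF_F = 16+6 = 22
ES_G = 13; EF_G = 13+6 = 19
ES_H = 16; EF_H = 16+14 = 30
ES_I = 4; EF_I = 4+5 = 9
ES_J = max(EF_E=24, EF_F=22, EF_G=19, EF_H=30, EF_I=9) = 30; EF_J = 30+7 = 37
Expected project duration μ = 37 hours. Critical path: B → D → H → J.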